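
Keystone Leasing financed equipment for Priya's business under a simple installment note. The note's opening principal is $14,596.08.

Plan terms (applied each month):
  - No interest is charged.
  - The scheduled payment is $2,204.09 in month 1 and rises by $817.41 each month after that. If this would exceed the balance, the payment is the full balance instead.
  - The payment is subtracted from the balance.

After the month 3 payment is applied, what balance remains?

$5,531.58

Month 1: $14,596.08 − $2,204.09 → $12,391.99
Month 2: $12,391.99 − $3,021.50 → $9,370.49
Month 3: $9,370.49 − $3,838.91 → $5,531.58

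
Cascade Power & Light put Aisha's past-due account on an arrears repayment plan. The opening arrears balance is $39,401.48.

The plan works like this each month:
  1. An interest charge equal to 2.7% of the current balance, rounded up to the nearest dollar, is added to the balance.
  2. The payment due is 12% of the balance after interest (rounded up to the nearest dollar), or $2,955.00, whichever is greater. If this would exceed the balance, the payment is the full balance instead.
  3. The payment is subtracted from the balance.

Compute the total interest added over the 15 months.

$7,786.00

# | Opening | Interest | Payment | End bal
1 | $39,401.48 | $1,064.00 | $4,856.00 | $35,609.48
2 | $35,609.48 | $962.00 | $4,389.00 | $32,182.48
3 | $32,182.48 | $869.00 | $3,967.00 | $29,084.48
4 | $29,084.48 | $786.00 | $3,585.00 | $26,285.48
5 | $26,285.48 | $710.00 | $3,240.00 | $23,755.48
6 | $23,755.48 | $642.00 | $2,955.00 | $21,442.48
7 | $21,442.48 | $579.00 | $2,955.00 | $19,066.48
8 | $19,066.48 | $515.00 | $2,955.00 | $16,626.48
9 | $16,626.48 | $449.00 | $2,955.00 | $14,120.48
10 | $14,120.48 | $382.00 | $2,955.00 | $11,547.48
11 | $11,547.48 | $312.00 | $2,955.00 | $8,904.48
12 | $8,904.48 | $241.00 | $2,955.00 | $6,190.48
13 | $6,190.48 | $168.00 | $2,955.00 | $3,403.48
14 | $3,403.48 | $92.00 | $2,955.00 | $540.48
15 | $540.48 | $15.00 | $555.48 | $0.00
Total interest: $1,064.00 + $962.00 + $869.00 + $786.00 + $710.00 + $642.00 + $579.00 + $515.00 + $449.00 + $382.00 + $312.00 + $241.00 + $168.00 + $92.00 + $15.00 = $7,786.00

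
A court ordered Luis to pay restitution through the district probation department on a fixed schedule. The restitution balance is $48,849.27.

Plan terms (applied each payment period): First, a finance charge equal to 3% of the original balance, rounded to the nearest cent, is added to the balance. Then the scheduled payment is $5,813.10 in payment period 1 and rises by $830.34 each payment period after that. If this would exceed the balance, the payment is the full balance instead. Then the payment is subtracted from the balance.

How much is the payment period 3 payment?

$7,473.78

Payment period 1: $48,849.27 +$1,465.48 interest = $50,314.75; pay $5,813.10 → $44,501.65
Payment period 2: $44,501.65 +$1,465.48 interest = $45,967.13; pay $6,643.44 → $39,323.69
Payment period 3: $39,323.69 +$1,465.48 interest = $40,789.17; pay $7,473.78 → $33,315.39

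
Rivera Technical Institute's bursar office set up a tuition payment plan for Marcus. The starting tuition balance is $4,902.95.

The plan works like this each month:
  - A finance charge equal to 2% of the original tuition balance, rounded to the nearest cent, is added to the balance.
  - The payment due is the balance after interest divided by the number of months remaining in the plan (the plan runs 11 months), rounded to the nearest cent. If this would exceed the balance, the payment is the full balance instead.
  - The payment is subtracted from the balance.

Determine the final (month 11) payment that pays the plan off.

Month 1: $4,902.95 +$98.06 interest = $5,001.01; pay $454.64 → $4,546.37
Month 2: $4,546.37 +$98.06 interest = $4,644.43; pay $464.44 → $4,179.99
Month 3: $4,179.99 +$98.06 interest = $4,278.05; pay $475.34 → $3,802.71
Month 4: $3,802.71 +$98.06 interest = $3,900.77; pay $487.60 → $3,413.17
Month 5: $3,413.17 +$98.06 interest = $3,511.23; pay $501.60 → $3,009.63
Month 6: $3,009.63 +$98.06 interest = $3,107.69; pay $517.95 → $2,589.74
Month 7: $2,589.74 +$98.06 interest = $2,687.80; pay $537.56 → $2,150.24
Month 8: $2,150.24 +$98.06 interest = $2,248.30; pay $562.08 → $1,686.22
Month 9: $1,686.22 +$98.06 interest = $1,784.28; pay $594.76 → $1,189.52
Month 10: $1,189.52 +$98.06 interest = $1,287.58; pay $643.79 → $643.79
Month 11: $643.79 +$98.06 interest = $741.85; pay $741.85 → $0.00

$741.85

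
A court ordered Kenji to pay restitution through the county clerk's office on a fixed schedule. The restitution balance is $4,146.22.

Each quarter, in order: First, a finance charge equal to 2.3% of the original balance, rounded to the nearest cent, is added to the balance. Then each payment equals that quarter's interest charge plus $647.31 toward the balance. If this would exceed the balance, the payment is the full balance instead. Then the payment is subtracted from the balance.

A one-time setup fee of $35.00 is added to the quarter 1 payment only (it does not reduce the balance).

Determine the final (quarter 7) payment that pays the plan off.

Quarter 1: $4,146.22 +$95.36 interest = $4,241.58; pay $742.67 (+ $35.00 fee) → $3,498.91
Quarter 2: $3,498.91 +$95.36 interest = $3,594.27; pay $742.67 → $2,851.60
Quarter 3: $2,851.60 +$95.36 interest = $2,946.96; pay $742.67 → $2,204.29
Quarter 4: $2,204.29 +$95.36 interest = $2,299.65; pay $742.67 → $1,556.98
Quarter 5: $1,556.98 +$95.36 interest = $1,652.34; pay $742.67 → $909.67
Quarter 6: $909.67 +$95.36 interest = $1,005.03; pay $742.67 → $262.36
Quarter 7: $262.36 +$95.36 interest = $357.72; pay $357.72 → $0.00

$357.72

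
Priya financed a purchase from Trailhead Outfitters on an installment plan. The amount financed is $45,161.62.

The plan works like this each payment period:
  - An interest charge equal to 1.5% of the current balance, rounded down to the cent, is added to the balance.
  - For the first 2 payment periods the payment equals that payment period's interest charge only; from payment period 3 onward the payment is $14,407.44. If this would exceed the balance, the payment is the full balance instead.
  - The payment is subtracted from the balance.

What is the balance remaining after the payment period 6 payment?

# | Opening | Interest | Payment | End bal
1 | $45,161.62 | $677.42 | $677.42 | $45,161.62
2 | $45,161.62 | $677.42 | $677.42 | $45,161.62
3 | $45,161.62 | $677.42 | $14,407.44 | $31,431.60
4 | $31,431.60 | $471.47 | $14,407.44 | $17,495.63
5 | $17,495.63 | $262.43 | $14,407.44 | $3,350.62
6 | $3,350.62 | $50.25 | $3,400.87 | $0.00

$0.00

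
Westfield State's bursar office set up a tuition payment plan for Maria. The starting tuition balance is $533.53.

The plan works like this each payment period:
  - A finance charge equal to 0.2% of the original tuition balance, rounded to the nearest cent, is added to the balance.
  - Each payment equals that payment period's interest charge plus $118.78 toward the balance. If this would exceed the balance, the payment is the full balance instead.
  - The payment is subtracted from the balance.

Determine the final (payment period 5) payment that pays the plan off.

Payment period 1: opening $533.53; interest $1.07 → $534.60; payment $119.85; balance $414.75
Payment period 2: opening $414.75; interest $1.07 → $415.82; payment $119.85; balance $295.97
Payment period 3: opening $295.97; interest $1.07 → $297.04; payment $119.85; balance $177.19
Payment period 4: opening $177.19; interest $1.07 → $178.26; payment $119.85; balance $58.41
Payment period 5: opening $58.41; interest $1.07 → $59.48; payment $59.48; balance $0.00

$59.48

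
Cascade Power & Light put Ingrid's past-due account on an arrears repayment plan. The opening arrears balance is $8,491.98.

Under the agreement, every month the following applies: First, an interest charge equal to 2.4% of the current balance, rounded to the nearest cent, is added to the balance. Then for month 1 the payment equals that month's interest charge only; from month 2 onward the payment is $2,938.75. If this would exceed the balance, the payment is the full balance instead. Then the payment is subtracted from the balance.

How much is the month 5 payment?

$90.80

Month 1: $8,491.98 +$203.81 interest = $8,695.79; pay $203.81 → $8,491.98
Month 2: $8,491.98 +$203.81 interest = $8,695.79; pay $2,938.75 → $5,757.04
Month 3: $5,757.04 +$138.17 interest = $5,895.21; pay $2,938.75 → $2,956.46
Month 4: $2,956.46 +$70.96 interest = $3,027.42; pay $2,938.75 → $88.67
Month 5: $88.67 +$2.13 interest = $90.80; pay $90.80 → $0.00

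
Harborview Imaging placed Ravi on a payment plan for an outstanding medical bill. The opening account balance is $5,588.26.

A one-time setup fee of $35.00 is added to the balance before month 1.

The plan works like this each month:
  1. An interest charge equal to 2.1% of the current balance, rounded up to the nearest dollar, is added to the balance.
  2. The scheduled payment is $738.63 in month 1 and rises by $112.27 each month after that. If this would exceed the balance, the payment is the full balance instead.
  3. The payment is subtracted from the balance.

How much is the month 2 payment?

# | Opening | Interest | Payment | End bal
1 | $5,623.26 | $119.00 | $738.63 | $5,003.63
2 | $5,003.63 | $106.00 | $850.90 | $4,258.73

$850.90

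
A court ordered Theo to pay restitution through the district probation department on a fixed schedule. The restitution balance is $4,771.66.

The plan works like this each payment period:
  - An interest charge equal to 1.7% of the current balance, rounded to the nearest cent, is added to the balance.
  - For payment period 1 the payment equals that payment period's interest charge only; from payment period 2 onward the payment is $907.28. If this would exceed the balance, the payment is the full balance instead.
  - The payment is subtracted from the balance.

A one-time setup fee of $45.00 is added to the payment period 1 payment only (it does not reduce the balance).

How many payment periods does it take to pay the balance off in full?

7

Payment period 1: opening $4,771.66; interest $81.12 → $4,852.78; payment $81.12 (+ $45.00 fee); balance $4,771.66
Payment period 2: opening $4,771.66; interest $81.12 → $4,852.78; payment $907.28; balance $3,945.50
Payment period 3: opening $3,945.50; interest $67.07 → $4,012.57; payment $907.28; balance $3,105.29
Payment period 4: opening $3,105.29; interest $52.79 → $3,158.08; payment $907.28; balance $2,250.80
Payment period 5: opening $2,250.80; interest $38.26 → $2,289.06; payment $907.28; balance $1,381.78
Payment period 6: opening $1,381.78; interest $23.49 → $1,405.27; payment $907.28; balance $497.99
Payment period 7: opening $497.99; interest $8.47 → $506.46; payment $506.46; balance $0.00
Balance reaches $0.00 in payment period 7.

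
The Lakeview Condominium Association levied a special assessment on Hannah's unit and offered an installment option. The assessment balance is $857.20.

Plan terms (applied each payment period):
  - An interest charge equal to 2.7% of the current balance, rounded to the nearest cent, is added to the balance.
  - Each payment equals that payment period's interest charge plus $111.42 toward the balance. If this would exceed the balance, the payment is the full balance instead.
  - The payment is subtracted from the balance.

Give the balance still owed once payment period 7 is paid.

Payment period 1: opening $857.20; interest $23.14 → $880.34; payment $134.56; balance $745.78
Payment period 2: opening $745.78; interest $20.14 → $765.92; payment $131.56; balance $634.36
Payment period 3: opening $634.36; interest $17.13 → $651.49; payment $128.55; balance $522.94
Payment period 4: opening $522.94; interest $14.12 → $537.06; payment $125.54; balance $411.52
Payment period 5: opening $411.52; interest $11.11 → $422.63; payment $122.53; balance $300.10
Payment period 6: opening $300.10; interest $8.10 → $308.20; payment $119.52; balance $188.68
Payment period 7: opening $188.68; interest $5.09 → $193.77; payment $116.51; balance $77.26

$77.26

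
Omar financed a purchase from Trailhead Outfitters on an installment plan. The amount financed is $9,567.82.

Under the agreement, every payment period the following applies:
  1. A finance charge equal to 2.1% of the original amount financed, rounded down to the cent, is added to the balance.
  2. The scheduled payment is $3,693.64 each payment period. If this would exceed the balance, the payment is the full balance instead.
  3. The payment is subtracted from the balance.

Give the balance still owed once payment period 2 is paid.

$2,582.38

Payment period 1: opening $9,567.82; interest $200.92 → $9,768.74; payment $3,693.64; balance $6,075.10
Payment period 2: opening $6,075.10; interest $200.92 → $6,276.02; payment $3,693.64; balance $2,582.38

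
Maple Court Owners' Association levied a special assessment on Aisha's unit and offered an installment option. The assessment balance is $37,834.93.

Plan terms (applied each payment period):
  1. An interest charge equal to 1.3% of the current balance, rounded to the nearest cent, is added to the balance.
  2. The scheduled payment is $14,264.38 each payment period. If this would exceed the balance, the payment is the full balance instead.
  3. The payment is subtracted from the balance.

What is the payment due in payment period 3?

$10,242.27

# | Opening | Interest | Payment | End bal
1 | $37,834.93 | $491.85 | $14,264.38 | $24,062.40
2 | $24,062.40 | $312.81 | $14,264.38 | $10,110.83
3 | $10,110.83 | $131.44 | $10,242.27 | $0.00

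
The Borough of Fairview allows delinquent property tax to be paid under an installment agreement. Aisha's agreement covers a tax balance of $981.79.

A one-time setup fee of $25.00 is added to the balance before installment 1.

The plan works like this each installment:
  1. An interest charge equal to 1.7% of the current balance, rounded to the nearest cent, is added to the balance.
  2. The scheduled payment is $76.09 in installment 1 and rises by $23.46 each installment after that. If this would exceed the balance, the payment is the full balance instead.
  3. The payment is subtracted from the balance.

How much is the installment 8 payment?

$66.55

# | Opening | Interest | Payment | End bal
1 | $1,006.79 | $17.12 | $76.09 | $947.82
2 | $947.82 | $16.11 | $99.55 | $864.38
3 | $864.38 | $14.69 | $123.01 | $756.06
4 | $756.06 | $12.85 | $146.47 | $622.44
5 | $622.44 | $10.58 | $169.93 | $463.09
6 | $463.09 | $7.87 | $193.39 | $277.57
7 | $277.57 | $4.72 | $216.85 | $65.44
8 | $65.44 | $1.11 | $66.55 | $0.00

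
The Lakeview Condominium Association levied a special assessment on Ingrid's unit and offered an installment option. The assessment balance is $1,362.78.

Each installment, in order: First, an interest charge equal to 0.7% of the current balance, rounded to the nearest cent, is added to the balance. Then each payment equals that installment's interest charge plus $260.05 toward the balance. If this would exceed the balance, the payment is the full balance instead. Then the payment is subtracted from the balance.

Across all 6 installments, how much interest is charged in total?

# | Opening | Interest | Payment | End bal
1 | $1,362.78 | $9.54 | $269.59 | $1,102.73
2 | $1,102.73 | $7.72 | $267.77 | $842.68
3 | $842.68 | $5.90 | $265.95 | $582.63
4 | $582.63 | $4.08 | $264.13 | $322.58
5 | $322.58 | $2.26 | $262.31 | $62.53
6 | $62.53 | $0.44 | $62.97 | $0.00
Total interest: $9.54 + $7.72 + $5.90 + $4.08 + $2.26 + $0.44 = $29.94

$29.94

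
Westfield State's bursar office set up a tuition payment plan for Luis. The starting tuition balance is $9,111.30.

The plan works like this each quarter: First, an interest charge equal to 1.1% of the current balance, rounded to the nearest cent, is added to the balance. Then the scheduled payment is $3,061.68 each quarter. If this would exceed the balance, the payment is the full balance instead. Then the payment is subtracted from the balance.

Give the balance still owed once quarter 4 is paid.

Quarter 1: opening $9,111.30; interest $100.22 → $9,211.52; payment $3,061.68; balance $6,149.84
Quarter 2: opening $6,149.84; interest $67.65 → $6,217.49; payment $3,061.68; balance $3,155.81
Quarter 3: opening $3,155.81; interest $34.71 → $3,190.52; payment $3,061.68; balance $128.84
Quarter 4: opening $128.84; interest $1.42 → $130.26; payment $130.26; balance $0.00

$0.00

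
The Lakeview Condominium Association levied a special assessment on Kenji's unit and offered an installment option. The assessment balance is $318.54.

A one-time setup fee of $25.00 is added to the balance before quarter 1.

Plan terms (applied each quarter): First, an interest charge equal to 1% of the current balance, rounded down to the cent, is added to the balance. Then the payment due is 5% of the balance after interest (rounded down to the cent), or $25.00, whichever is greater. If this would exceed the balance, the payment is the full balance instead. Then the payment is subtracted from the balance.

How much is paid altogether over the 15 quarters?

# | Opening | Interest | Payment | End bal
1 | $343.54 | $3.43 | $25.00 | $321.97
2 | $321.97 | $3.21 | $25.00 | $300.18
3 | $300.18 | $3.00 | $25.00 | $278.18
4 | $278.18 | $2.78 | $25.00 | $255.96
5 | $255.96 | $2.55 | $25.00 | $233.51
6 | $233.51 | $2.33 | $25.00 | $210.84
7 | $210.84 | $2.10 | $25.00 | $187.94
8 | $187.94 | $1.87 | $25.00 | $164.81
9 | $164.81 | $1.64 | $25.00 | $141.45
10 | $141.45 | $1.41 | $25.00 | $117.86
11 | $117.86 | $1.17 | $25.00 | $94.03
12 | $94.03 | $0.94 | $25.00 | $69.97
13 | $69.97 | $0.69 | $25.00 | $45.66
14 | $45.66 | $0.45 | $25.00 | $21.11
15 | $21.11 | $0.21 | $21.32 | $0.00
Total paid: $371.32

$371.32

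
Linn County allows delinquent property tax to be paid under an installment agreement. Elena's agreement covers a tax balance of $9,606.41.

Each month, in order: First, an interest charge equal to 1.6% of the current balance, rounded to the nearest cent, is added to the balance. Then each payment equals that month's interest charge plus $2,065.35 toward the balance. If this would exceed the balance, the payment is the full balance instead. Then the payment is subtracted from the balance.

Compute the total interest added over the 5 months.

$438.06

Month 1: $9,606.41 +$153.70 interest = $9,760.11; pay $2,219.05 → $7,541.06
Month 2: $7,541.06 +$120.66 interest = $7,661.72; pay $2,186.01 → $5,475.71
Month 3: $5,475.71 +$87.61 interest = $5,563.32; pay $2,152.96 → $3,410.36
Month 4: $3,410.36 +$54.57 interest = $3,464.93; pay $2,119.92 → $1,345.01
Month 5: $1,345.01 +$21.52 interest = $1,366.53; pay $1,366.53 → $0.00
Total interest: $153.70 + $120.66 + $87.61 + $54.57 + $21.52 = $438.06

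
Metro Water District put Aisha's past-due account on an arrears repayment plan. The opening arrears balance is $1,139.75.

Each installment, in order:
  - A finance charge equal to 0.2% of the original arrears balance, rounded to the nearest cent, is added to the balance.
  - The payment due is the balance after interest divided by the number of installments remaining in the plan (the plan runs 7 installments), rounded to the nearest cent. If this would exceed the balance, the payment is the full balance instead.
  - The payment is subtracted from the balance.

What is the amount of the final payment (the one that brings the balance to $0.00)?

Installment 1: $1,139.75 +$2.28 interest = $1,142.03; pay $163.15 → $978.88
Installment 2: $978.88 +$2.28 interest = $981.16; pay $163.53 → $817.63
Installment 3: $817.63 +$2.28 interest = $819.91; pay $163.98 → $655.93
Installment 4: $655.93 +$2.28 interest = $658.21; pay $164.55 → $493.66
Installment 5: $493.66 +$2.28 interest = $495.94; pay $165.31 → $330.63
Installment 6: $330.63 +$2.28 interest = $332.91; pay $166.46 → $166.45
Installment 7: $166.45 +$2.28 interest = $168.73; pay $168.73 → $0.00

$168.73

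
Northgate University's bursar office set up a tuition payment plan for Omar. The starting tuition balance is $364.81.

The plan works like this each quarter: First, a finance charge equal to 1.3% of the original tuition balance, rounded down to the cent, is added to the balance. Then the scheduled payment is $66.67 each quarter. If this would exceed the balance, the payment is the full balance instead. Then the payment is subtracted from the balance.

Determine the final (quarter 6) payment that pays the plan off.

$59.90

Quarter 1: opening $364.81; interest $4.74 → $369.55; payment $66.67; balance $302.88
Quarter 2: opening $302.88; interest $4.74 → $307.62; payment $66.67; balance $240.95
Quarter 3: opening $240.95; interest $4.74 → $245.69; payment $66.67; balance $179.02
Quarter 4: opening $179.02; interest $4.74 → $183.76; payment $66.67; balance $117.09
Quarter 5: opening $117.09; interest $4.74 → $121.83; payment $66.67; balance $55.16
Quarter 6: opening $55.16; interest $4.74 → $59.90; payment $59.90; balance $0.00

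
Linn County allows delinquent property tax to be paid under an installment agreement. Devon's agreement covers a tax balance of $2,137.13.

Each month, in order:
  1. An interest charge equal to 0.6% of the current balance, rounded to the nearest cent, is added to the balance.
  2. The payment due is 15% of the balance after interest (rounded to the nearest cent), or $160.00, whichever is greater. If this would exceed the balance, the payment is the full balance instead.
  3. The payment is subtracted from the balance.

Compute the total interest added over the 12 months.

Month 1: $2,137.13 +$12.82 interest = $2,149.95; pay $322.49 → $1,827.46
Month 2: $1,827.46 +$10.96 interest = $1,838.42; pay $275.76 → $1,562.66
Month 3: $1,562.66 +$9.38 interest = $1,572.04; pay $235.81 → $1,336.23
Month 4: $1,336.23 +$8.02 interest = $1,344.25; pay $201.64 → $1,142.61
Month 5: $1,142.61 +$6.86 interest = $1,149.47; pay $172.42 → $977.05
Month 6: $977.05 +$5.86 interest = $982.91; pay $160.00 → $822.91
Month 7: $822.91 +$4.94 interest = $827.85; pay $160.00 → $667.85
Month 8: $667.85 +$4.01 interest = $671.86; pay $160.00 → $511.86
Month 9: $511.86 +$3.07 interest = $514.93; pay $160.00 → $354.93
Month 10: $354.93 +$2.13 interest = $357.06; pay $160.00 → $197.06
Month 11: $197.06 +$1.18 interest = $198.24; pay $160.00 → $38.24
Month 12: $38.24 +$0.23 interest = $38.47; pay $38.47 → $0.00
Total interest: $12.82 + $10.96 + $9.38 + $8.02 + $6.86 + $5.86 + $4.94 + $4.01 + $3.07 + $2.13 + $1.18 + $0.23 = $69.46

$69.46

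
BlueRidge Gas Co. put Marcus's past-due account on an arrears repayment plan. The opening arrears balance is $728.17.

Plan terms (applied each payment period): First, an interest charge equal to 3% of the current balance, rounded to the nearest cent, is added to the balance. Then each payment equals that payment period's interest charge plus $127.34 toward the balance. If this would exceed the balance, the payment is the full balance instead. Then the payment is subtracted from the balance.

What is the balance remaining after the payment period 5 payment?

$91.47

Payment period 1: opening $728.17; interest $21.85 → $750.02; payment $149.19; balance $600.83
Payment period 2: opening $600.83; interest $18.02 → $618.85; payment $145.36; balance $473.49
Payment period 3: opening $473.49; interest $14.20 → $487.69; payment $141.54; balance $346.15
Payment period 4: opening $346.15; interest $10.38 → $356.53; payment $137.72; balance $218.81
Payment period 5: opening $218.81; interest $6.56 → $225.37; payment $133.90; balance $91.47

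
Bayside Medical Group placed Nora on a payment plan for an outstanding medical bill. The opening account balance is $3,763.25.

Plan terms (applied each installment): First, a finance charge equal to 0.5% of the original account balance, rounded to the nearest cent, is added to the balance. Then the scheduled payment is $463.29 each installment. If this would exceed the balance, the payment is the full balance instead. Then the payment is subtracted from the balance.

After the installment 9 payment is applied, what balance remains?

$0.00

Installment 1: $3,763.25 +$18.82 interest = $3,782.07; pay $463.29 → $3,318.78
Installment 2: $3,318.78 +$18.82 interest = $3,337.60; pay $463.29 → $2,874.31
Installment 3: $2,874.31 +$18.82 interest = $2,893.13; pay $463.29 → $2,429.84
Installment 4: $2,429.84 +$18.82 interest = $2,448.66; pay $463.29 → $1,985.37
Installment 5: $1,985.37 +$18.82 interest = $2,004.19; pay $463.29 → $1,540.90
Installment 6: $1,540.90 +$18.82 interest = $1,559.72; pay $463.29 → $1,096.43
Installment 7: $1,096.43 +$18.82 interest = $1,115.25; pay $463.29 → $651.96
Installment 8: $651.96 +$18.82 interest = $670.78; pay $463.29 → $207.49
Installment 9: $207.49 +$18.82 interest = $226.31; pay $226.31 → $0.00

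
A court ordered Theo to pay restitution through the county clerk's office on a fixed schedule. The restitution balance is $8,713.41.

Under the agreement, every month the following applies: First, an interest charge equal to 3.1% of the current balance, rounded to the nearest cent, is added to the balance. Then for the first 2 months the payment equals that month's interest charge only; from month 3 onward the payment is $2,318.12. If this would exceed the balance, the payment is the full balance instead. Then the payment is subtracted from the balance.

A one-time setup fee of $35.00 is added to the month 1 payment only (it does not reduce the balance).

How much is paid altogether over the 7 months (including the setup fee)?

Month 1: opening $8,713.41; interest $270.12 → $8,983.53; payment $270.12 (+ $35.00 fee); balance $8,713.41
Month 2: opening $8,713.41; interest $270.12 → $8,983.53; payment $270.12; balance $8,713.41
Month 3: opening $8,713.41; interest $270.12 → $8,983.53; payment $2,318.12; balance $6,665.41
Month 4: opening $6,665.41; interest $206.63 → $6,872.04; payment $2,318.12; balance $4,553.92
Month 5: opening $4,553.92; interest $141.17 → $4,695.09; payment $2,318.12; balance $2,376.97
Month 6: opening $2,376.97; interest $73.69 → $2,450.66; payment $2,318.12; balance $132.54
Month 7: opening $132.54; interest $4.11 → $136.65; payment $136.65; balance $0.00
Total paid: $9,984.37

$9,984.37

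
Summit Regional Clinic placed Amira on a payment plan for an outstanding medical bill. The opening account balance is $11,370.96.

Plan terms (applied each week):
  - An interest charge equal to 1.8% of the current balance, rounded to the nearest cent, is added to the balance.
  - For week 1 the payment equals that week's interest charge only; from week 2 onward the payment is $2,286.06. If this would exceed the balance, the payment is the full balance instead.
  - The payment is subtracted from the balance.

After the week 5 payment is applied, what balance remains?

$2,817.93

Week 1: $11,370.96 +$204.68 interest = $11,575.64; pay $204.68 → $11,370.96
Week 2: $11,370.96 +$204.68 interest = $11,575.64; pay $2,286.06 → $9,289.58
Week 3: $9,289.58 +$167.21 interest = $9,456.79; pay $2,286.06 → $7,170.73
Week 4: $7,170.73 +$129.07 interest = $7,299.80; pay $2,286.06 → $5,013.74
Week 5: $5,013.74 +$90.25 interest = $5,103.99; pay $2,286.06 → $2,817.93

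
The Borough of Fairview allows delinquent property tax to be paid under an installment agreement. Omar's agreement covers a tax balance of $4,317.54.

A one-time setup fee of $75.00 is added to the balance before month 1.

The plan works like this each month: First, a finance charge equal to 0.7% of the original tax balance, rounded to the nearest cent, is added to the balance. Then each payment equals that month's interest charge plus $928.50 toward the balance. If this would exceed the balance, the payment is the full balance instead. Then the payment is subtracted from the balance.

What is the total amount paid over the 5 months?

$4,543.64

# | Opening | Interest | Payment | End bal
1 | $4,392.54 | $30.22 | $958.72 | $3,464.04
2 | $3,464.04 | $30.22 | $958.72 | $2,535.54
3 | $2,535.54 | $30.22 | $958.72 | $1,607.04
4 | $1,607.04 | $30.22 | $958.72 | $678.54
5 | $678.54 | $30.22 | $708.76 | $0.00
Total paid: $4,543.64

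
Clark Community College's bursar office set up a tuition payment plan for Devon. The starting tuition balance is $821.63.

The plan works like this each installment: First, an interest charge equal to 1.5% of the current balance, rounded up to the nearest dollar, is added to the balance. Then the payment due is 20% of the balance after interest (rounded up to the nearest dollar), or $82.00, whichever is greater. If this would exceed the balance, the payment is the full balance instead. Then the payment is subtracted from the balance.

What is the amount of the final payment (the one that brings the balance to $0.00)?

$47.63

# | Opening | Interest | Payment | End bal
1 | $821.63 | $13.00 | $167.00 | $667.63
2 | $667.63 | $11.00 | $136.00 | $542.63
3 | $542.63 | $9.00 | $111.00 | $440.63
4 | $440.63 | $7.00 | $90.00 | $357.63
5 | $357.63 | $6.00 | $82.00 | $281.63
6 | $281.63 | $5.00 | $82.00 | $204.63
7 | $204.63 | $4.00 | $82.00 | $126.63
8 | $126.63 | $2.00 | $82.00 | $46.63
9 | $46.63 | $1.00 | $47.63 | $0.00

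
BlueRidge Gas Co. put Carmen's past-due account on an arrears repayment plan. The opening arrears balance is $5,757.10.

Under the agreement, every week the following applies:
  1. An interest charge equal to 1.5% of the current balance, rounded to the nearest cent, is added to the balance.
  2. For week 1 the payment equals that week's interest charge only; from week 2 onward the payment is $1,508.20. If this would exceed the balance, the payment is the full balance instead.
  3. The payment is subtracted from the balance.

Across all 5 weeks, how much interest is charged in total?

# | Opening | Interest | Payment | End bal
1 | $5,757.10 | $86.36 | $86.36 | $5,757.10
2 | $5,757.10 | $86.36 | $1,508.20 | $4,335.26
3 | $4,335.26 | $65.03 | $1,508.20 | $2,892.09
4 | $2,892.09 | $43.38 | $1,508.20 | $1,427.27
5 | $1,427.27 | $21.41 | $1,448.68 | $0.00
Total interest: $86.36 + $86.36 + $65.03 + $43.38 + $21.41 = $302.54

$302.54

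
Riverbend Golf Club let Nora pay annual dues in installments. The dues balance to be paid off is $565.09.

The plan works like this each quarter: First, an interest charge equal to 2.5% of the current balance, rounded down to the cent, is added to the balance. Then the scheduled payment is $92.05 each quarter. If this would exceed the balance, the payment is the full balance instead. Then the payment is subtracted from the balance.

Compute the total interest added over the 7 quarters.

Quarter 1: opening $565.09; interest $14.12 → $579.21; payment $92.05; balance $487.16
Quarter 2: opening $487.16; interest $12.17 → $499.33; payment $92.05; balance $407.28
Quarter 3: opening $407.28; interest $10.18 → $417.46; payment $92.05; balance $325.41
Quarter 4: opening $325.41; interest $8.13 → $333.54; payment $92.05; balance $241.49
Quarter 5: opening $241.49; interest $6.03 → $247.52; payment $92.05; balance $155.47
Quarter 6: opening $155.47; interest $3.88 → $159.35; payment $92.05; balance $67.30
Quarter 7: opening $67.30; interest $1.68 → $68.98; payment $68.98; balance $0.00
Total interest: $14.12 + $12.17 + $10.18 + $8.13 + $6.03 + $3.88 + $1.68 = $56.19

$56.19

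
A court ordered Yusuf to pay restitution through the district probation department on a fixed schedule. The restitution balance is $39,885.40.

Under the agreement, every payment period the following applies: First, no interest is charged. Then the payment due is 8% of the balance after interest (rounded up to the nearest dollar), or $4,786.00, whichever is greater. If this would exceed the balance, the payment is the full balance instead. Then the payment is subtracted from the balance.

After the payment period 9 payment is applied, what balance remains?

$0.00

Payment period 1: opening $39,885.40; payment $4,786.00; balance $35,099.40
Payment period 2: opening $35,099.40; payment $4,786.00; balance $30,313.40
Payment period 3: opening $30,313.40; payment $4,786.00; balance $25,527.40
Payment period 4: opening $25,527.40; payment $4,786.00; balance $20,741.40
Payment period 5: opening $20,741.40; payment $4,786.00; balance $15,955.40
Payment period 6: opening $15,955.40; payment $4,786.00; balance $11,169.40
Payment period 7: opening $11,169.40; payment $4,786.00; balance $6,383.40
Payment period 8: opening $6,383.40; payment $4,786.00; balance $1,597.40
Payment period 9: opening $1,597.40; payment $1,597.40; balance $0.00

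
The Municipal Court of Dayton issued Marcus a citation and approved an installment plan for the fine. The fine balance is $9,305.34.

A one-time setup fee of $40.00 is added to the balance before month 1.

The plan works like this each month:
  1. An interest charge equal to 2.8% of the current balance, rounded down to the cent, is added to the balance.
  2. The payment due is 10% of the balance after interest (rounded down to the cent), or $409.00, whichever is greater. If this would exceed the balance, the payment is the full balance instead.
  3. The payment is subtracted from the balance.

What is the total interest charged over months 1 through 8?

Month 1: opening $9,345.34; interest $261.66 → $9,607.00; payment $960.70; balance $8,646.30
Month 2: opening $8,646.30; interest $242.09 → $8,888.39; payment $888.83; balance $7,999.56
Month 3: opening $7,999.56; interest $223.98 → $8,223.54; payment $822.35; balance $7,401.19
Month 4: opening $7,401.19; interest $207.23 → $7,608.42; payment $760.84; balance $6,847.58
Month 5: opening $6,847.58; interest $191.73 → $7,039.31; payment $703.93; balance $6,335.38
Month 6: opening $6,335.38; interest $177.39 → $6,512.77; payment $651.27; balance $5,861.50
Month 7: opening $5,861.50; interest $164.12 → $6,025.62; payment $602.56; balance $5,423.06
Month 8: opening $5,423.06; interest $151.84 → $5,574.90; payment $557.49; balance $5,017.41
Total interest: $261.66 + $242.09 + $223.98 + $207.23 + $191.73 + $177.39 + $164.12 + $151.84 = $1,620.04

$1,620.04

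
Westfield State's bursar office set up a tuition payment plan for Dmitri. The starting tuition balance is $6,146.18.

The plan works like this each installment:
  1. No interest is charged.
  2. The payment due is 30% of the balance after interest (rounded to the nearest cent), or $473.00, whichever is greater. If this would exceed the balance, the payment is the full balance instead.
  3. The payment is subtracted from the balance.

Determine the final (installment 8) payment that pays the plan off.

$56.70

Installment 1: $6,146.18 − $1,843.85 → $4,302.33
Installment 2: $4,302.33 − $1,290.70 → $3,011.63
Installment 3: $3,011.63 − $903.49 → $2,108.14
Installment 4: $2,108.14 − $632.44 → $1,475.70
Installment 5: $1,475.70 − $473.00 → $1,002.70
Installment 6: $1,002.70 − $473.00 → $529.70
Installment 7: $529.70 − $473.00 → $56.70
Installment 8: $56.70 − $56.70 → $0.00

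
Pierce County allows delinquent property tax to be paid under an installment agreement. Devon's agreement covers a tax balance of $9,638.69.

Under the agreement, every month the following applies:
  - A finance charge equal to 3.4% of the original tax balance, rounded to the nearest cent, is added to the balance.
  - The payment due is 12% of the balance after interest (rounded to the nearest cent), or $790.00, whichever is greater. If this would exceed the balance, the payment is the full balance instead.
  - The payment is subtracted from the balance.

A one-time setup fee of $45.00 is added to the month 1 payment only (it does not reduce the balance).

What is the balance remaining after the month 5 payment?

Month 1: $9,638.69 +$327.72 interest = $9,966.41; pay $1,195.97 (+ $45.00 fee) → $8,770.44
Month 2: $8,770.44 +$327.72 interest = $9,098.16; pay $1,091.78 → $8,006.38
Month 3: $8,006.38 +$327.72 interest = $8,334.10; pay $1,000.09 → $7,334.01
Month 4: $7,334.01 +$327.72 interest = $7,661.73; pay $919.41 → $6,742.32
Month 5: $6,742.32 +$327.72 interest = $7,070.04; pay $848.40 → $6,221.64

$6,221.64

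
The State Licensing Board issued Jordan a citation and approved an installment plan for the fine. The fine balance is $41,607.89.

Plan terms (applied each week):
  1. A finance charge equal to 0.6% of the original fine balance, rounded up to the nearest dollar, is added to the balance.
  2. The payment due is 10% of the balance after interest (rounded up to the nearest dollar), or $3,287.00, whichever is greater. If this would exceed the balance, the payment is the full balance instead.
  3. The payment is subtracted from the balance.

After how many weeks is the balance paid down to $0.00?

14

Week 1: $41,607.89 +$250.00 interest = $41,857.89; pay $4,186.00 → $37,671.89
Week 2: $37,671.89 +$250.00 interest = $37,921.89; pay $3,793.00 → $34,128.89
Week 3: $34,128.89 +$250.00 interest = $34,378.89; pay $3,438.00 → $30,940.89
Week 4: $30,940.89 +$250.00 interest = $31,190.89; pay $3,287.00 → $27,903.89
Week 5: $27,903.89 +$250.00 interest = $28,153.89; pay $3,287.00 → $24,866.89
Week 6: $24,866.89 +$250.00 interest = $25,116.89; pay $3,287.00 → $21,829.89
Week 7: $21,829.89 +$250.00 interest = $22,079.89; pay $3,287.00 → $18,792.89
Week 8: $18,792.89 +$250.00 interest = $19,042.89; pay $3,287.00 → $15,755.89
Week 9: $15,755.89 +$250.00 interest = $16,005.89; pay $3,287.00 → $12,718.89
Week 10: $12,718.89 +$250.00 interest = $12,968.89; pay $3,287.00 → $9,681.89
Week 11: $9,681.89 +$250.00 interest = $9,931.89; pay $3,287.00 → $6,644.89
Week 12: $6,644.89 +$250.00 interest = $6,894.89; pay $3,287.00 → $3,607.89
Week 13: $3,607.89 +$250.00 interest = $3,857.89; pay $3,287.00 → $570.89
Week 14: $570.89 +$250.00 interest = $820.89; pay $820.89 → $0.00
Balance reaches $0.00 in week 14.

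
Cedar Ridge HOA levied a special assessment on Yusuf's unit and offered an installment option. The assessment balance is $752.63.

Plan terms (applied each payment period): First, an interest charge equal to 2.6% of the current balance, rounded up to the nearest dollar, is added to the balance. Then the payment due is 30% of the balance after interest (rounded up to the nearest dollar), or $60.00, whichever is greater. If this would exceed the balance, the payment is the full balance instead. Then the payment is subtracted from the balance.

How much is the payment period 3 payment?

# | Opening | Interest | Payment | End bal
1 | $752.63 | $20.00 | $232.00 | $540.63
2 | $540.63 | $15.00 | $167.00 | $388.63
3 | $388.63 | $11.00 | $120.00 | $279.63

$120.00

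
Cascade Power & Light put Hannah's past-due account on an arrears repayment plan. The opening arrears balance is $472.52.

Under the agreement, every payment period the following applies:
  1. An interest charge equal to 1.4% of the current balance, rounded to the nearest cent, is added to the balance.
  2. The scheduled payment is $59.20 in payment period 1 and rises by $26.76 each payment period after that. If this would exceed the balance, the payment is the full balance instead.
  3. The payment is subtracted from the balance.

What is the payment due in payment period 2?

$85.96

# | Opening | Interest | Payment | End bal
1 | $472.52 | $6.62 | $59.20 | $419.94
2 | $419.94 | $5.88 | $85.96 | $339.86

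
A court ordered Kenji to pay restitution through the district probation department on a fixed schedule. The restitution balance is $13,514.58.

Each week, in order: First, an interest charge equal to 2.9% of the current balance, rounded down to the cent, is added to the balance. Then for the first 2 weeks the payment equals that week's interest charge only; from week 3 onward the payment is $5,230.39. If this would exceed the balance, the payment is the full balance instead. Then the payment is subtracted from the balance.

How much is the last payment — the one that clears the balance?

$3,804.54

Week 1: opening $13,514.58; interest $391.92 → $13,906.50; payment $391.92; balance $13,514.58
Week 2: opening $13,514.58; interest $391.92 → $13,906.50; payment $391.92; balance $13,514.58
Week 3: opening $13,514.58; interest $391.92 → $13,906.50; payment $5,230.39; balance $8,676.11
Week 4: opening $8,676.11; interest $251.60 → $8,927.71; payment $5,230.39; balance $3,697.32
Week 5: opening $3,697.32; interest $107.22 → $3,804.54; payment $3,804.54; balance $0.00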